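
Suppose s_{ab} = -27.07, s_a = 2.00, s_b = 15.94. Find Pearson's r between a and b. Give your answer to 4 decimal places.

-0.8491

r = Cov(a,b) / (s_a · s_b) = -27.07 / (2.00 × 15.94)
  = -27.07 / 31.8800 ≈ -0.8491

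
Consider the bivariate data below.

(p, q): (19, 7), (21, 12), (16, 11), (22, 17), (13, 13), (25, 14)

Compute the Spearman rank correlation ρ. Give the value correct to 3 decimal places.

0.543

Rank p: 3, 4, 2, 5, 1, 6
Rank q: 1, 3, 2, 6, 4, 5
d = rank(p) − rank(q): 2, 1, 0, -1, -3, 1; Σd² = 16
ρ = 1 − 6Σd² / [n(n²−1)] = 1 − 6×16 / (6×35) = 1 − 96/210 ≈ 0.543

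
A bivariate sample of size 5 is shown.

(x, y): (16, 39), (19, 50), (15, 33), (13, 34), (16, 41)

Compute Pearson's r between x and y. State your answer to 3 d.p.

n = 5, Σx = 79, Σy = 197, Σx² = 1267, Σy² = 7947, Σxy = 3167
nΣxy − ΣxΣy = 15835 − 15563 = 272
nΣx² − (Σx)² = 6335 − 6241 = 94; nΣy² − (Σy)² = 39735 − 38809 = 926
r = 272 / √(94 × 926) = 272 / 295.0322 ≈ 0.922

0.922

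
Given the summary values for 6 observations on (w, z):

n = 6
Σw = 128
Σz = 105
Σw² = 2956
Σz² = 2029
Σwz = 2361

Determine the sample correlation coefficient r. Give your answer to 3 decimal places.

0.582

r = (nΣwz − ΣwΣz) / √[(nΣw² − (Σw)²)(nΣz² − (Σz)²)]
Numerator: 6×2361 − 128×105 = 726
Denominator: √[(17736 − 16384)(12174 − 11025)] = √[1352 × 1149] = 1246.3739
r = 726 / 1246.3739 ≈ 0.582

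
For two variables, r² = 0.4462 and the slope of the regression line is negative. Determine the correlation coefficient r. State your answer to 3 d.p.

-0.668

|r| = √0.4462 = 0.668
The association is negative, so r = −0.668.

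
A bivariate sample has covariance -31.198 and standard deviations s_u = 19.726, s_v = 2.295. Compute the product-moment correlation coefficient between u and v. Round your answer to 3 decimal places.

-0.689

r = Cov(u,v) / (s_u · s_v) = -31.198 / (19.726 × 2.295)
  = -31.198 / 45.2712 ≈ -0.689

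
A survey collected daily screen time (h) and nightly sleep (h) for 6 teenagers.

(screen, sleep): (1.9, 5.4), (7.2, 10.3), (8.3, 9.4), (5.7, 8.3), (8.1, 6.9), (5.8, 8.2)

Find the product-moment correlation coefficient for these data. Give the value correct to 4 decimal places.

0.6829

n = 6, Σx = 37, Σy = 48.5, Σx² = 256.08, Σy² = 407.35, Σxy = 313.2
nΣxy − ΣxΣy = 1879.2 − 1794.5 = 84.7
nΣx² − (Σx)² = 1536.48 − 1369 = 167.48; nΣy² − (Σy)² = 2444.1 − 2352.25 = 91.85
r = 84.7 / √(167.48 × 91.85) = 84.7 / 124.0284 ≈ 0.6829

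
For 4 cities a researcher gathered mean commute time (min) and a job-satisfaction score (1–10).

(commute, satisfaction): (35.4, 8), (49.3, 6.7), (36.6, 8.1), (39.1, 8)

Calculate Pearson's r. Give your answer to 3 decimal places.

-0.971

n = 4, Σx = 160.4, Σy = 30.8, Σx² = 6552.02, Σy² = 238.5, Σxy = 1222.77
nΣxy − ΣxΣy = 4891.08 − 4940.32 = -49.24
nΣx² − (Σx)² = 26208.08 − 25728.16 = 479.92; nΣy² − (Σy)² = 954 − 948.64 = 5.36
r = -49.24 / √(479.92 × 5.36) = -49.24 / 50.7185 ≈ -0.971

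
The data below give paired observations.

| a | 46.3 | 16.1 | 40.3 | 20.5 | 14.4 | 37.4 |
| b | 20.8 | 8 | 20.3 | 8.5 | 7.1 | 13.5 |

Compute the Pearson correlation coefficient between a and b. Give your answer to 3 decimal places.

n = 6, Σa = 175, Σb = 78.2, Σa² = 6053.36, Σb² = 1213.64, Σab = 2691.32
nΣab − ΣaΣb = 16147.92 − 13685 = 2462.92
nΣa² − (Σa)² = 36320.16 − 30625 = 5695.16; nΣb² − (Σb)² = 7281.84 − 6115.24 = 1166.6
r = 2462.92 / √(5695.16 × 1166.6) = 2462.92 / 2577.5907 ≈ 0.956

0.956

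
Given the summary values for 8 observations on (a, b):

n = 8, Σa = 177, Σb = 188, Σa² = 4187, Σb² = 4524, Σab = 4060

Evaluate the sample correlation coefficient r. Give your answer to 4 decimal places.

r = (nΣab − ΣaΣb) / √[(nΣa² − (Σa)²)(nΣb² − (Σb)²)]
Numerator: 8×4060 − 177×188 = -796
Denominator: √[(33496 − 31329)(36192 − 35344)] = √[2167 × 848] = 1355.5870
r = -796 / 1355.5870 ≈ -0.5872

-0.5872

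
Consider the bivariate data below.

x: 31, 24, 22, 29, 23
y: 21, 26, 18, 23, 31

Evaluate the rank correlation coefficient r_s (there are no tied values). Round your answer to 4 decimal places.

Rank x: 5, 3, 1, 4, 2
Rank y: 2, 4, 1, 3, 5
d = rank(x) − rank(y): 3, -1, 0, 1, -3; Σd² = 20
ρ = 1 − 6Σd² / [n(n²−1)] = 1 − 6×20 / (5×24) = 1 − 120/120 ≈ 0.0000

0.0000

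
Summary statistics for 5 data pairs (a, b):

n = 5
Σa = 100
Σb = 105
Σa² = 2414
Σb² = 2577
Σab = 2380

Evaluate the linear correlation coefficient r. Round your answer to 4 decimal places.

0.7135

r = (nΣab − ΣaΣb) / √[(nΣa² − (Σa)²)(nΣb² − (Σb)²)]
Numerator: 5×2380 − 100×105 = 1400
Denominator: √[(12070 − 10000)(12885 − 11025)] = √[2070 × 1860] = 1962.1927
r = 1400 / 1962.1927 ≈ 0.7135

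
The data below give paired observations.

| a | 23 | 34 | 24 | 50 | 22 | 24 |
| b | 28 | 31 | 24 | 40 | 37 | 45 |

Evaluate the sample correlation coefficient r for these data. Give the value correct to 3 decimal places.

0.279

n = 6, Σa = 177, Σb = 205, Σa² = 5821, Σb² = 7315, Σab = 6168
nΣab − ΣaΣb = 37008 − 36285 = 723
nΣa² − (Σa)² = 34926 − 31329 = 3597; nΣb² − (Σb)² = 43890 − 42025 = 1865
r = 723 / √(3597 × 1865) = 723 / 2590.0589 ≈ 0.279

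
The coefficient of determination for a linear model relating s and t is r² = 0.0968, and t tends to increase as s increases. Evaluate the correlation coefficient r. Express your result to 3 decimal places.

|r| = √0.0968 = 0.311
The association is positive, so r = 0.311.

0.311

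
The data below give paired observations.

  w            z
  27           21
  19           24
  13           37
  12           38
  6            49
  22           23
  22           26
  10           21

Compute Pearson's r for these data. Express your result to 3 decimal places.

-0.720

n = 8, Σw = 131, Σz = 239, Σw² = 2507, Σz² = 7877, Σwz = 3542
nΣwz − ΣwΣz = 28336 − 31309 = -2973
nΣw² − (Σw)² = 20056 − 17161 = 2895; nΣz² − (Σz)² = 63016 − 57121 = 5895
r = -2973 / √(2895 × 5895) = -2973 / 4131.1046 ≈ -0.720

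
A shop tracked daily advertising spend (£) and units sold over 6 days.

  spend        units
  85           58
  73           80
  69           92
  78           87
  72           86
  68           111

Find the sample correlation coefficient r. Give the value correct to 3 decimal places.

-0.871

n = 6, Σx = 445, Σy = 514, Σx² = 33207, Σy² = 45514, Σxy = 37644
nΣxy − ΣxΣy = 225864 − 228730 = -2866
nΣx² − (Σx)² = 199242 − 198025 = 1217; nΣy² − (Σy)² = 273084 − 264196 = 8888
r = -2866 / √(1217 × 8888) = -2866 / 3288.8746 ≈ -0.871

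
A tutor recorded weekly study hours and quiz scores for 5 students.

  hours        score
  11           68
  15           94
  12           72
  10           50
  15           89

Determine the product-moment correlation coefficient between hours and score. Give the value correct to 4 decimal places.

0.9699

n = 5, Σx = 63, Σy = 373, Σx² = 815, Σy² = 29065, Σxy = 4857
nΣxy − ΣxΣy = 24285 − 23499 = 786
nΣx² − (Σx)² = 4075 − 3969 = 106; nΣy² − (Σy)² = 145325 − 139129 = 6196
r = 786 / √(106 × 6196) = 786 / 810.4172 ≈ 0.9699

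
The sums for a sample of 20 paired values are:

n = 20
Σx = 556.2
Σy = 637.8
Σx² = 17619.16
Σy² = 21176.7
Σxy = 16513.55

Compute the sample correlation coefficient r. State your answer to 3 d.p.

r = (nΣxy − ΣxΣy) / √[(nΣx² − (Σx)²)(nΣy² − (Σy)²)]
Numerator: 20×16513.55 − 556.2×637.8 = -24473.36
Denominator: √[(352383.2 − 309358.44)(423534 − 406788.84)] = √[43024.76 × 16745.16] = 26841.3206
r = -24473.36 / 26841.3206 ≈ -0.912

-0.912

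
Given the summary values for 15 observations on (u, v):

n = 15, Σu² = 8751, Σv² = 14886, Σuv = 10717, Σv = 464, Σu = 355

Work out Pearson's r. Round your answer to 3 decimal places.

-0.613

r = (nΣuv − ΣuΣv) / √[(nΣu² − (Σu)²)(nΣv² − (Σv)²)]
Numerator: 15×10717 − 355×464 = -3965
Denominator: √[(131265 − 126025)(223290 − 215296)] = √[5240 × 7994] = 6472.1372
r = -3965 / 6472.1372 ≈ -0.613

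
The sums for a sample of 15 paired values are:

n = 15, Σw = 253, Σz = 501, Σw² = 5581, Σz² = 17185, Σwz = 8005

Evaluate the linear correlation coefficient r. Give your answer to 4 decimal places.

r = (nΣwz − ΣwΣz) / √[(nΣw² − (Σw)²)(nΣz² − (Σz)²)]
Numerator: 15×8005 − 253×501 = -6678
Denominator: √[(83715 − 64009)(257775 − 251001)] = √[19706 × 6774] = 11553.7199
r = -6678 / 11553.7199 ≈ -0.5780

-0.5780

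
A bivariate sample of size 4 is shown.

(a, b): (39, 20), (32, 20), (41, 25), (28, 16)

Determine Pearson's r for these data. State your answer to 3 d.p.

n = 4, Σa = 140, Σb = 81, Σa² = 5010, Σb² = 1681, Σab = 2893
nΣab − ΣaΣb = 11572 − 11340 = 232
nΣa² − (Σa)² = 20040 − 19600 = 440; nΣb² − (Σb)² = 6724 − 6561 = 163
r = 232 / √(440 × 163) = 232 / 267.8059 ≈ 0.866

0.866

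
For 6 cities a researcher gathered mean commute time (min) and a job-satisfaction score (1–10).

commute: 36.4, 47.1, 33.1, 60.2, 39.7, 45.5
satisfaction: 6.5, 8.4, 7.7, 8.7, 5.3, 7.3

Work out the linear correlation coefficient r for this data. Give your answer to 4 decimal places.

0.5963

n = 6, Σx = 262, Σy = 43.9, Σx² = 11909.36, Σy² = 329.17, Σxy = 1953.41
nΣxy − ΣxΣy = 11720.46 − 11501.8 = 218.66
nΣx² − (Σx)² = 71456.16 − 68644 = 2812.16; nΣy² − (Σy)² = 1975.02 − 1927.21 = 47.81
r = 218.66 / √(2812.16 × 47.81) = 218.66 / 366.6734 ≈ 0.5963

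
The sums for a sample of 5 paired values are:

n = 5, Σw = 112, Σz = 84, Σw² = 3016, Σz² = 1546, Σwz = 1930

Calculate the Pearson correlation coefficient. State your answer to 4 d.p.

r = (nΣwz − ΣwΣz) / √[(nΣw² − (Σw)²)(nΣz² − (Σz)²)]
Numerator: 5×1930 − 112×84 = 242
Denominator: √[(15080 − 12544)(7730 − 7056)] = √[2536 × 674] = 1307.3882
r = 242 / 1307.3882 ≈ 0.1851

0.1851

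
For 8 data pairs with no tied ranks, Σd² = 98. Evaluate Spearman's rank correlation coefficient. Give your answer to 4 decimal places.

ρ = 1 − 6Σd² / [n(n²−1)] = 1 − 6×98 / (8×63)
  = 1 − 588/504 = 1 − 1.16667 ≈ -0.1667

-0.1667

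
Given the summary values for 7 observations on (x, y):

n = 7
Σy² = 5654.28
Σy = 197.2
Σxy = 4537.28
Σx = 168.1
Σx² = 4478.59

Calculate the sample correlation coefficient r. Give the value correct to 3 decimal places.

-0.949

r = (nΣxy − ΣxΣy) / √[(nΣx² − (Σx)²)(nΣy² − (Σy)²)]
Numerator: 7×4537.28 − 168.1×197.2 = -1388.36
Denominator: √[(31350.13 − 28257.61)(39579.96 − 38887.84)] = √[3092.52 × 692.12] = 1463.0089
r = -1388.36 / 1463.0089 ≈ -0.949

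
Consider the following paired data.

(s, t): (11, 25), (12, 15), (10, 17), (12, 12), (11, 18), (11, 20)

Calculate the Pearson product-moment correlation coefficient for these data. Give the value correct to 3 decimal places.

n = 6, Σs = 67, Σt = 107, Σs² = 751, Σt² = 2007, Σst = 1187
nΣst − ΣsΣt = 7122 − 7169 = -47
nΣs² − (Σs)² = 4506 − 4489 = 17; nΣt² − (Σt)² = 12042 − 11449 = 593
r = -47 / √(17 × 593) = -47 / 100.4042 ≈ -0.468

-0.468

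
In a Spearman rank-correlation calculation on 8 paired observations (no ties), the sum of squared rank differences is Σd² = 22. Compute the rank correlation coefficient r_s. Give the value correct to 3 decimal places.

0.738

ρ = 1 − 6Σd² / [n(n²−1)] = 1 − 6×22 / (8×63)
  = 1 − 132/504 = 1 − 0.2619 ≈ 0.738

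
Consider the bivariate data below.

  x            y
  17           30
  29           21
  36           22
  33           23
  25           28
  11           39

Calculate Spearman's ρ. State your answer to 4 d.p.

Rank x: 2, 4, 6, 5, 3, 1
Rank y: 5, 1, 2, 3, 4, 6
d = rank(x) − rank(y): -3, 3, 4, 2, -1, -5; Σd² = 64
ρ = 1 − 6Σd² / [n(n²−1)] = 1 − 6×64 / (6×35) = 1 − 384/210 ≈ -0.8286

-0.8286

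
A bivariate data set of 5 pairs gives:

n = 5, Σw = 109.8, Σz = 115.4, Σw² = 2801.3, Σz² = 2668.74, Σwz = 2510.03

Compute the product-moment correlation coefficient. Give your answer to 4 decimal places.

r = (nΣwz − ΣwΣz) / √[(nΣw² − (Σw)²)(nΣz² − (Σz)²)]
Numerator: 5×2510.03 − 109.8×115.4 = -120.77
Denominator: √[(14006.5 − 12056.04)(13343.7 − 13317.16)] = √[1950.46 × 26.54] = 227.5197
r = -120.77 / 227.5197 ≈ -0.5308

-0.5308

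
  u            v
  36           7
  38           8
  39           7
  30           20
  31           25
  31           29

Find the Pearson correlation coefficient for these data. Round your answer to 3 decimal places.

n = 6, Σu = 205, Σv = 96, Σu² = 7083, Σv² = 2028, Σuv = 3103
nΣuv − ΣuΣv = 18618 − 19680 = -1062
nΣu² − (Σu)² = 42498 − 42025 = 473; nΣv² − (Σv)² = 12168 − 9216 = 2952
r = -1062 / √(473 × 2952) = -1062 / 1181.6497 ≈ -0.899

-0.899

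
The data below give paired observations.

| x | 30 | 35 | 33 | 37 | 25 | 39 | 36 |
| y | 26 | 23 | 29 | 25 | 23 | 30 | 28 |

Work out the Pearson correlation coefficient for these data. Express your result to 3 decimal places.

0.534

n = 7, Σx = 235, Σy = 184, Σx² = 8025, Σy² = 4884, Σxy = 6220
nΣxy − ΣxΣy = 43540 − 43240 = 300
nΣx² − (Σx)² = 56175 − 55225 = 950; nΣy² − (Σy)² = 34188 − 33856 = 332
r = 300 / √(950 × 332) = 300 / 561.6048 ≈ 0.534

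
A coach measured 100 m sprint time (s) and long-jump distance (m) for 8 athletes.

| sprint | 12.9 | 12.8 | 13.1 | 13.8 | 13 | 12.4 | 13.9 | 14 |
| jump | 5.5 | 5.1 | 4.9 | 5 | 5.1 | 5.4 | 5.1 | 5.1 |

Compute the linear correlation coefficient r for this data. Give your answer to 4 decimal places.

n = 8, Σx = 105.9, Σy = 41.2, Σx² = 1404.27, Σy² = 212.46, Σxy = 544.97
nΣxy − ΣxΣy = 4359.76 − 4363.08 = -3.32
nΣx² − (Σx)² = 11234.16 − 11214.81 = 19.35; nΣy² − (Σy)² = 1699.68 − 1697.44 = 2.24
r = -3.32 / √(19.35 × 2.24) = -3.32 / 6.5836 ≈ -0.5043

-0.5043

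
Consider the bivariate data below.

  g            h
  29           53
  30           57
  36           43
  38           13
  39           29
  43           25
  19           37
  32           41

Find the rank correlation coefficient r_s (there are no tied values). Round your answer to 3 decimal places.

Rank g: 2, 3, 5, 6, 7, 8, 1, 4
Rank h: 7, 8, 6, 1, 3, 2, 4, 5
d = rank(g) − rank(h): -5, -5, -1, 5, 4, 6, -3, -1; Σd² = 138
ρ = 1 − 6Σd² / [n(n²−1)] = 1 − 6×138 / (8×63) = 1 − 828/504 ≈ -0.643

-0.643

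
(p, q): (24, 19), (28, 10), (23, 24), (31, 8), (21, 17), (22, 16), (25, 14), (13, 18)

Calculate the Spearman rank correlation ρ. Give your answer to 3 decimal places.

-0.643

Rank p: 5, 7, 4, 8, 2, 3, 6, 1
Rank q: 7, 2, 8, 1, 5, 4, 3, 6
d = rank(p) − rank(q): -2, 5, -4, 7, -3, -1, 3, -5; Σd² = 138
ρ = 1 − 6Σd² / [n(n²−1)] = 1 − 6×138 / (8×63) = 1 − 828/504 ≈ -0.643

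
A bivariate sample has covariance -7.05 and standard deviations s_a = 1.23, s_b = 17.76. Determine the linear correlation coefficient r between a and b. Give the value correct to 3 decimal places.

r = Cov(a,b) / (s_a · s_b) = -7.05 / (1.23 × 17.76)
  = -7.05 / 21.8448 ≈ -0.323

-0.323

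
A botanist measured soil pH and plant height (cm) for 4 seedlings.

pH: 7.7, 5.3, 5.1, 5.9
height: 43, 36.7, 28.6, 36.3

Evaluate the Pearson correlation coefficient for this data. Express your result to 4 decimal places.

0.8621

n = 4, Σx = 24, Σy = 144.6, Σx² = 148.2, Σy² = 5331.54, Σxy = 885.64
nΣxy − ΣxΣy = 3542.56 − 3470.4 = 72.16
nΣx² − (Σx)² = 592.8 − 576 = 16.8; nΣy² − (Σy)² = 21326.16 − 20909.16 = 417
r = 72.16 / √(16.8 × 417) = 72.16 / 83.6995 ≈ 0.8621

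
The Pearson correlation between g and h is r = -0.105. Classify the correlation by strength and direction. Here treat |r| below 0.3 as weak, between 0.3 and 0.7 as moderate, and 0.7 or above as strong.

weak negative

r = -0.105 < 0 so the relationship is negative.
|r| = 0.105, which falls in the weak range.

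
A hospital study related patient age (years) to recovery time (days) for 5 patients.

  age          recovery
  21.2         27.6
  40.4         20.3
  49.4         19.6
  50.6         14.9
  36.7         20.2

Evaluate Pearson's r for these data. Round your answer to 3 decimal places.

n = 5, Σx = 198.3, Σy = 102.6, Σx² = 8429.21, Σy² = 2188.06, Σxy = 3868.76
nΣxy − ΣxΣy = 19343.8 − 20345.58 = -1001.78
nΣx² − (Σx)² = 42146.05 − 39322.89 = 2823.16; nΣy² − (Σy)² = 10940.3 − 10526.76 = 413.54
r = -1001.78 / √(2823.16 × 413.54) = -1001.78 / 1080.5043 ≈ -0.927

-0.927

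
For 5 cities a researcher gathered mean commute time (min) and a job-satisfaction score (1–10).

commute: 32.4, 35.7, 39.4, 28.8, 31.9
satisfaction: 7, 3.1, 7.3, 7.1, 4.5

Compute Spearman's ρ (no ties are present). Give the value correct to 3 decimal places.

Rank commute: 3, 4, 5, 1, 2
Rank satisfaction: 3, 1, 5, 4, 2
d = rank(commute) − rank(satisfaction): 0, 3, 0, -3, 0; Σd² = 18
ρ = 1 − 6Σd² / [n(n²−1)] = 1 − 6×18 / (5×24) = 1 − 108/120 ≈ 0.100

0.100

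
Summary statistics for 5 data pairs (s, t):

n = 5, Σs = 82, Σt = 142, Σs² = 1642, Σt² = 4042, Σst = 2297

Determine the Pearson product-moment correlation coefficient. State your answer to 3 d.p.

-0.608

r = (nΣst − ΣsΣt) / √[(nΣs² − (Σs)²)(nΣt² − (Σt)²)]
Numerator: 5×2297 − 82×142 = -159
Denominator: √[(8210 − 6724)(20210 − 20164)] = √[1486 × 46] = 261.4498
r = -159 / 261.4498 ≈ -0.608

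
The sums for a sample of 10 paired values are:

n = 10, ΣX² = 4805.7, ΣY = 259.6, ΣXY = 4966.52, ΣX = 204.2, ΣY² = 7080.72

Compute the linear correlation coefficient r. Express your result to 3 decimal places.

r = (nΣXY − ΣXΣY) / √[(nΣX² − (ΣX)²)(nΣY² − (ΣY)²)]
Numerator: 10×4966.52 − 204.2×259.6 = -3345.12
Denominator: √[(48057 − 41697.64)(70807.2 − 67392.16)] = √[6359.36 × 3415.04] = 4660.2005
r = -3345.12 / 4660.2005 ≈ -0.718

-0.718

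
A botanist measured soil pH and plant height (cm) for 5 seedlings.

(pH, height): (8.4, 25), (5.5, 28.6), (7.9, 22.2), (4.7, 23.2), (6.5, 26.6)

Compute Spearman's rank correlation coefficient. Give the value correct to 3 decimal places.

-0.200

Rank pH: 5, 2, 4, 1, 3
Rank height: 3, 5, 1, 2, 4
d = rank(pH) − rank(height): 2, -3, 3, -1, -1; Σd² = 24
ρ = 1 − 6Σd² / [n(n²−1)] = 1 − 6×24 / (5×24) = 1 − 144/120 ≈ -0.200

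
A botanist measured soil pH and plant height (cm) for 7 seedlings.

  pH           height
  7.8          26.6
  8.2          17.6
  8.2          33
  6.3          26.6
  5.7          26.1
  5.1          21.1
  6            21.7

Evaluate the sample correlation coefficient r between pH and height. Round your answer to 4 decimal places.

0.2488

n = 7, Σx = 47.3, Σy = 172.7, Σx² = 329.51, Σy² = 4411.19, Σxy = 1176.56
nΣxy − ΣxΣy = 8235.92 − 8168.71 = 67.21
nΣx² − (Σx)² = 2306.57 − 2237.29 = 69.28; nΣy² − (Σy)² = 30878.33 − 29825.29 = 1053.04
r = 67.21 / √(69.28 × 1053.04) = 67.21 / 270.1011 ≈ 0.2488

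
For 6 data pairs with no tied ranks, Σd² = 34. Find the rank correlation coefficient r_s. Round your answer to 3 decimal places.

0.029

ρ = 1 − 6Σd² / [n(n²−1)] = 1 − 6×34 / (6×35)
  = 1 − 204/210 = 1 − 0.9714 ≈ 0.029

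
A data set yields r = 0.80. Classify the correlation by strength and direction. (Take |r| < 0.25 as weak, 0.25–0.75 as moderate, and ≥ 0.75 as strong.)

strong positive

r = 0.80 > 0 so the relationship is positive.
|r| = 0.80, which falls in the strong range.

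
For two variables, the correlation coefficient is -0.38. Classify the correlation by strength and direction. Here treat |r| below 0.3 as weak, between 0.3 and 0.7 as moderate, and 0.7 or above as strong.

moderate negative

r = -0.38 < 0 so the relationship is negative.
|r| = 0.38, which falls in the moderate range.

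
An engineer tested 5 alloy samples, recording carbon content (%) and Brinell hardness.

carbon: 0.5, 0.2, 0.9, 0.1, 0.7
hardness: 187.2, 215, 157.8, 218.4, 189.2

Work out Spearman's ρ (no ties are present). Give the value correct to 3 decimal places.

Rank carbon: 3, 2, 5, 1, 4
Rank hardness: 2, 4, 1, 5, 3
d = rank(carbon) − rank(hardness): 1, -2, 4, -4, 1; Σd² = 38
ρ = 1 − 6Σd² / [n(n²−1)] = 1 − 6×38 / (5×24) = 1 − 228/120 ≈ -0.900

-0.900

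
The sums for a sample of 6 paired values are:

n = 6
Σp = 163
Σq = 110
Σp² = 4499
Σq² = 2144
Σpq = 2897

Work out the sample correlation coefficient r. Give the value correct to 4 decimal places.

-0.9617

r = (nΣpq − ΣpΣq) / √[(nΣp² − (Σp)²)(nΣq² − (Σq)²)]
Numerator: 6×2897 − 163×110 = -548
Denominator: √[(26994 − 26569)(12864 − 12100)] = √[425 × 764] = 569.8245
r = -548 / 569.8245 ≈ -0.9617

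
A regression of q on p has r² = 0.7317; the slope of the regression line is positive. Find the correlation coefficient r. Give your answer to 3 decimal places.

0.855

|r| = √0.7317 = 0.855
The association is positive, so r = 0.855.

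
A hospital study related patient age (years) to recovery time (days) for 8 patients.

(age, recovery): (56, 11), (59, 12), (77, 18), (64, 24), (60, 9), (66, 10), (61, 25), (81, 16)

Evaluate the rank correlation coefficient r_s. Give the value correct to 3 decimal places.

0.310

Rank age: 1, 2, 7, 5, 3, 6, 4, 8
Rank recovery: 3, 4, 6, 7, 1, 2, 8, 5
d = rank(age) − rank(recovery): -2, -2, 1, -2, 2, 4, -4, 3; Σd² = 58
ρ = 1 − 6Σd² / [n(n²−1)] = 1 − 6×58 / (8×63) = 1 − 348/504 ≈ 0.310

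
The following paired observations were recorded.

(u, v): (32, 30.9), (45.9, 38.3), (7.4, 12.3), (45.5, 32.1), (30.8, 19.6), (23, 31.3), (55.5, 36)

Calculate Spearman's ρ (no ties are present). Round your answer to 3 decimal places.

0.857

Rank u: 4, 6, 1, 5, 3, 2, 7
Rank v: 3, 7, 1, 5, 2, 4, 6
d = rank(u) − rank(v): 1, -1, 0, 0, 1, -2, 1; Σd² = 8
ρ = 1 − 6Σd² / [n(n²−1)] = 1 − 6×8 / (7×48) = 1 − 48/336 ≈ 0.857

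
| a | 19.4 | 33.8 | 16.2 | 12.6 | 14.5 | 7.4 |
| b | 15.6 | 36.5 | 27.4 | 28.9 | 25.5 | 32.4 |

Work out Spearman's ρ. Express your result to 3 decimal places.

-0.086

Rank a: 5, 6, 4, 2, 3, 1
Rank b: 1, 6, 3, 4, 2, 5
d = rank(a) − rank(b): 4, 0, 1, -2, 1, -4; Σd² = 38
ρ = 1 − 6Σd² / [n(n²−1)] = 1 − 6×38 / (6×35) = 1 − 228/210 ≈ -0.086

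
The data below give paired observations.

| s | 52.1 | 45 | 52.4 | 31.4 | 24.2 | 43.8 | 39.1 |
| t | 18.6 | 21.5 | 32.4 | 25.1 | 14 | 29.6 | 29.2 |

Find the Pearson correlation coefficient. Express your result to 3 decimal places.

0.453

n = 7, Σs = 288, Σt = 170.4, Σs² = 12504.02, Σt² = 4412.78, Σst = 7199.46
nΣst − ΣsΣt = 50396.22 − 49075.2 = 1321.02
nΣs² − (Σs)² = 87528.14 − 82944 = 4584.14; nΣt² − (Σt)² = 30889.46 − 29036.16 = 1853.3
r = 1321.02 / √(4584.14 × 1853.3) = 1321.02 / 2914.7533 ≈ 0.453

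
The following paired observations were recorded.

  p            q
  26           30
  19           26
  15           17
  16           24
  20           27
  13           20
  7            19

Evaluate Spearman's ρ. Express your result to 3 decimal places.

0.893

Rank p: 7, 5, 3, 4, 6, 2, 1
Rank q: 7, 5, 1, 4, 6, 3, 2
d = rank(p) − rank(q): 0, 0, 2, 0, 0, -1, -1; Σd² = 6
ρ = 1 − 6Σd² / [n(n²−1)] = 1 − 6×6 / (7×48) = 1 − 36/336 ≈ 0.893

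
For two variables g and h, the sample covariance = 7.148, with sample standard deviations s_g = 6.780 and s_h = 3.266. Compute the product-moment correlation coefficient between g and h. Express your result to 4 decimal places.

r = Cov(g,h) / (s_g · s_h) = 7.148 / (6.780 × 3.266)
  = 7.148 / 22.1435 ≈ 0.3228

0.3228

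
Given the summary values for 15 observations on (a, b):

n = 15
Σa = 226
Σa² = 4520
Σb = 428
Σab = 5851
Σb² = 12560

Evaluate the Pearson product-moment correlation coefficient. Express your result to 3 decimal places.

r = (nΣab − ΣaΣb) / √[(nΣa² − (Σa)²)(nΣb² − (Σb)²)]
Numerator: 15×5851 − 226×428 = -8963
Denominator: √[(67800 − 51076)(188400 − 183184)] = √[16724 × 5216] = 9339.8278
r = -8963 / 9339.8278 ≈ -0.960

-0.960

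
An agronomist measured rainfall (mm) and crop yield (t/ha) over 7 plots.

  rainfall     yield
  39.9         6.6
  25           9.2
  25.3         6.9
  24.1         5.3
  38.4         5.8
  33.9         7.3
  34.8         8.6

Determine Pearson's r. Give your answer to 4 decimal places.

n = 7, Σx = 221.4, Σy = 49.7, Σx² = 7272.72, Σy² = 364.79, Σxy = 1565.11
nΣxy − ΣxΣy = 10955.77 − 11003.58 = -47.81
nΣx² − (Σx)² = 50909.04 − 49017.96 = 1891.08; nΣy² − (Σy)² = 2553.53 − 2470.09 = 83.44
r = -47.81 / √(1891.08 × 83.44) = -47.81 / 397.2301 ≈ -0.1204

-0.1204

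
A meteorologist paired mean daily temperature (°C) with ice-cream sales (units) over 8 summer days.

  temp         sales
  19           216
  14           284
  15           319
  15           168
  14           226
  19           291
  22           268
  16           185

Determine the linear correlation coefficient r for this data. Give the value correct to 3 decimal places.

0.140

n = 8, Σx = 134, Σy = 1957, Σx² = 2304, Σy² = 499103, Σxy = 32934
nΣxy − ΣxΣy = 263472 − 262238 = 1234
nΣx² − (Σx)² = 18432 − 17956 = 476; nΣy² − (Σy)² = 3992824 − 3829849 = 162975
r = 1234 / √(476 × 162975) = 1234 / 8807.7296 ≈ 0.140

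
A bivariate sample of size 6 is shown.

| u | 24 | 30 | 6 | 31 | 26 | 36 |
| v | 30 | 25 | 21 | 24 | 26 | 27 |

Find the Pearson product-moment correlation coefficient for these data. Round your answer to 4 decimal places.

0.5501

n = 6, Σu = 153, Σv = 153, Σu² = 4445, Σv² = 3947, Σuv = 3988
nΣuv − ΣuΣv = 23928 − 23409 = 519
nΣu² − (Σu)² = 26670 − 23409 = 3261; nΣv² − (Σv)² = 23682 − 23409 = 273
r = 519 / √(3261 × 273) = 519 / 943.5322 ≈ 0.5501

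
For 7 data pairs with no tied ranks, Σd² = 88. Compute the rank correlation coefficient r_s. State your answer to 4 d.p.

-0.5714

ρ = 1 − 6Σd² / [n(n²−1)] = 1 − 6×88 / (7×48)
  = 1 − 528/336 = 1 − 1.57143 ≈ -0.5714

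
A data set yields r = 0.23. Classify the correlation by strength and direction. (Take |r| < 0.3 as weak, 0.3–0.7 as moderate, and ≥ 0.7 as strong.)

weak positive

r = 0.23 > 0 so the relationship is positive.
|r| = 0.23, which falls in the weak range.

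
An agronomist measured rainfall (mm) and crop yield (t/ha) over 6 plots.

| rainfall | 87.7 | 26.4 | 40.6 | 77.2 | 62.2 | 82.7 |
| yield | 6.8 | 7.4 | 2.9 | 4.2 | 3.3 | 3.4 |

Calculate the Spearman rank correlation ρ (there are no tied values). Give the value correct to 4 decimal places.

0.0857

Rank rainfall: 6, 1, 2, 4, 3, 5
Rank yield: 5, 6, 1, 4, 2, 3
d = rank(rainfall) − rank(yield): 1, -5, 1, 0, 1, 2; Σd² = 32
ρ = 1 − 6Σd² / [n(n²−1)] = 1 − 6×32 / (6×35) = 1 − 192/210 ≈ 0.0857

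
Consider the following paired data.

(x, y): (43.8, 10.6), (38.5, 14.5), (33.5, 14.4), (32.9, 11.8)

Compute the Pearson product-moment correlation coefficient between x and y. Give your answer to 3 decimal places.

n = 4, Σx = 148.7, Σy = 51.3, Σx² = 5605.35, Σy² = 669.21, Σxy = 1893.15
nΣxy − ΣxΣy = 7572.6 − 7628.31 = -55.71
nΣx² − (Σx)² = 22421.4 − 22111.69 = 309.71; nΣy² − (Σy)² = 2676.84 − 2631.69 = 45.15
r = -55.71 / √(309.71 × 45.15) = -55.71 / 118.2515 ≈ -0.471

-0.471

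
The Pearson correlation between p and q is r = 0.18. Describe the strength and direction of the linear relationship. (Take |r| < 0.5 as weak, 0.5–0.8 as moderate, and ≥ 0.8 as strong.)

r = 0.18 > 0 so the relationship is positive.
|r| = 0.18, which falls in the weak range.

weak positive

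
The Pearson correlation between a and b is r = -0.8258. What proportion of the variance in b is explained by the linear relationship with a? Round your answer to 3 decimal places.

r² = (-0.8258)² = 0.682

0.682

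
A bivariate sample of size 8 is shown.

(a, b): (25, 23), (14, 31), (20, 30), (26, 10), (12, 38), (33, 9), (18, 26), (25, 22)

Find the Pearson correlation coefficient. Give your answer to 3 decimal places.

-0.913

n = 8, Σa = 173, Σb = 189, Σa² = 4079, Σb² = 5175, Σab = 3640
nΣab − ΣaΣb = 29120 − 32697 = -3577
nΣa² − (Σa)² = 32632 − 29929 = 2703; nΣb² − (Σb)² = 41400 − 35721 = 5679
r = -3577 / √(2703 × 5679) = -3577 / 3917.9506 ≈ -0.913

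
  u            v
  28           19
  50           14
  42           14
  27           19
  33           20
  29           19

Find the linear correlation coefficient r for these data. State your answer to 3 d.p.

-0.897

n = 6, Σu = 209, Σv = 105, Σu² = 7707, Σv² = 1875, Σuv = 3544
nΣuv − ΣuΣv = 21264 − 21945 = -681
nΣu² − (Σu)² = 46242 − 43681 = 2561; nΣv² − (Σv)² = 11250 − 11025 = 225
r = -681 / √(2561 × 225) = -681 / 759.0949 ≈ -0.897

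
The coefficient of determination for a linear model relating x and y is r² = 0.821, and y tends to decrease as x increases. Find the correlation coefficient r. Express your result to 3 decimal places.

-0.906

|r| = √0.821 = 0.906
The association is negative, so r = −0.906.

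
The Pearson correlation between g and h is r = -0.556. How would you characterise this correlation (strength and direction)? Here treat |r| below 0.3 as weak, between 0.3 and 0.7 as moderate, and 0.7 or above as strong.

r = -0.556 < 0 so the relationship is negative.
|r| = 0.556, which falls in the moderate range.

moderate negative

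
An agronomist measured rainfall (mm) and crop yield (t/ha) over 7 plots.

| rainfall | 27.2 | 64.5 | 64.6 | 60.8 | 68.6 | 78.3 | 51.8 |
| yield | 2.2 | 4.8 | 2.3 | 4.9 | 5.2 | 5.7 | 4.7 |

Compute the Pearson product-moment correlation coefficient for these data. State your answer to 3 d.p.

0.670

n = 7, Σx = 415.8, Σy = 29.8, Σx² = 26289.98, Σy² = 138.8, Σxy = 1862.43
nΣxy − ΣxΣy = 13037.01 − 12390.84 = 646.17
nΣx² − (Σx)² = 184029.86 − 172889.64 = 11140.22; nΣy² − (Σy)² = 971.6 − 888.04 = 83.56
r = 646.17 / √(11140.22 × 83.56) = 646.17 / 964.8196 ≈ 0.670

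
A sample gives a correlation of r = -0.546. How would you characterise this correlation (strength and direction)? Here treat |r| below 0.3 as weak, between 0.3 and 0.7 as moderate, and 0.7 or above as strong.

r = -0.546 < 0 so the relationship is negative.
|r| = 0.546, which falls in the moderate range.

moderate negative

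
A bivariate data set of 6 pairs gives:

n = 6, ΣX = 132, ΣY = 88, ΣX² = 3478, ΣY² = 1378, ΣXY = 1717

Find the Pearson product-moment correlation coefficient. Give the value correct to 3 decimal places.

r = (nΣXY − ΣXΣY) / √[(nΣX² − (ΣX)²)(nΣY² − (ΣY)²)]
Numerator: 6×1717 − 132×88 = -1314
Denominator: √[(20868 − 17424)(8268 − 7744)] = √[3444 × 524] = 1343.3749
r = -1314 / 1343.3749 ≈ -0.978

-0.978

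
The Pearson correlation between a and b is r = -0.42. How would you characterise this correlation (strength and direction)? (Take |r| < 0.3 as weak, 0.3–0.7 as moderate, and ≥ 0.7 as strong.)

r = -0.42 < 0 so the relationship is negative.
|r| = 0.42, which falls in the moderate range.

moderate negative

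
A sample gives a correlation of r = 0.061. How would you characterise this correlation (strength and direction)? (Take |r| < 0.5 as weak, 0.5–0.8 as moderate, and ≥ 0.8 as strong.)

r = 0.061 > 0 so the relationship is positive.
|r| = 0.061, which falls in the weak range.

weak positive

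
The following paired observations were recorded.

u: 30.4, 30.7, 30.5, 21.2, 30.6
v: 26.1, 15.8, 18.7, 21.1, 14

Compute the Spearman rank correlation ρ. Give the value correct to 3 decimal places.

Rank u: 2, 5, 3, 1, 4
Rank v: 5, 2, 3, 4, 1
d = rank(u) − rank(v): -3, 3, 0, -3, 3; Σd² = 36
ρ = 1 − 6Σd² / [n(n²−1)] = 1 − 6×36 / (5×24) = 1 − 216/120 ≈ -0.800

-0.800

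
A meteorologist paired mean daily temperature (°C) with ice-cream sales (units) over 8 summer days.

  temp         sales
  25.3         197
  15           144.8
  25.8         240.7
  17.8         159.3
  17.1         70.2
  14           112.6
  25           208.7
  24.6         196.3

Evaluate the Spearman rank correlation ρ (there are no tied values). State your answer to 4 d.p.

Rank temp: 7, 2, 8, 4, 3, 1, 6, 5
Rank sales: 6, 3, 8, 4, 1, 2, 7, 5
d = rank(temp) − rank(sales): 1, -1, 0, 0, 2, -1, -1, 0; Σd² = 8
ρ = 1 − 6Σd² / [n(n²−1)] = 1 − 6×8 / (8×63) = 1 − 48/504 ≈ 0.9048

0.9048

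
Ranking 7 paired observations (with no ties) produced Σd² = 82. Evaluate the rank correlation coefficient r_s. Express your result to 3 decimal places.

-0.464

ρ = 1 − 6Σd² / [n(n²−1)] = 1 − 6×82 / (7×48)
  = 1 − 492/336 = 1 − 1.4643 ≈ -0.464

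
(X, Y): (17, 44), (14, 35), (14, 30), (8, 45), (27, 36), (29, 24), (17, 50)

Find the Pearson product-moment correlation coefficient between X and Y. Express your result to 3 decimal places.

-0.526

n = 7, ΣX = 126, ΣY = 264, ΣX² = 2604, ΣY² = 10458, ΣXY = 4536
nΣXY − ΣXΣY = 31752 − 33264 = -1512
nΣX² − (ΣX)² = 18228 − 15876 = 2352; nΣY² − (ΣY)² = 73206 − 69696 = 3510
r = -1512 / √(2352 × 3510) = -1512 / 2873.2421 ≈ -0.526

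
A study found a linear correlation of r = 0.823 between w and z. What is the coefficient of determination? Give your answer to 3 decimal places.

r² = (0.823)² = 0.677

0.677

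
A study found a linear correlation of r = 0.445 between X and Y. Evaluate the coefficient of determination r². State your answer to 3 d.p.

0.198

r² = (0.445)² = 0.198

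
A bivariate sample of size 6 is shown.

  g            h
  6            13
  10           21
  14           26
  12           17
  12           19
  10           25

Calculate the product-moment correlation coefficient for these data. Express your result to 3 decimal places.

n = 6, Σg = 64, Σh = 121, Σg² = 720, Σh² = 2561, Σgh = 1334
nΣgh − ΣgΣh = 8004 − 7744 = 260
nΣg² − (Σg)² = 4320 − 4096 = 224; nΣh² − (Σh)² = 15366 − 14641 = 725
r = 260 / √(224 × 725) = 260 / 402.9888 ≈ 0.645

0.645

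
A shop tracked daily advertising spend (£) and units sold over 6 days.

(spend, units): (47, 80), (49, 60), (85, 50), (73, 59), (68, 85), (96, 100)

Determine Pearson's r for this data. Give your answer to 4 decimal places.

n = 6, Σx = 418, Σy = 434, Σx² = 31004, Σy² = 33206, Σxy = 30637
nΣxy − ΣxΣy = 183822 − 181412 = 2410
nΣx² − (Σx)² = 186024 − 174724 = 11300; nΣy² − (Σy)² = 199236 − 188356 = 10880
r = 2410 / √(11300 × 10880) = 2410 / 11088.0115 ≈ 0.2174

0.2174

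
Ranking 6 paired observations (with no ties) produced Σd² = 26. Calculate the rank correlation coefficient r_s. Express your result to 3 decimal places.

0.257

ρ = 1 − 6Σd² / [n(n²−1)] = 1 − 6×26 / (6×35)
  = 1 − 156/210 = 1 − 0.7429 ≈ 0.257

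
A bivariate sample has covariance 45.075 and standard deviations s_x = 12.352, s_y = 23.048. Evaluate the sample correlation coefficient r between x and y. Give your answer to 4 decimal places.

0.1583

r = Cov(x,y) / (s_x · s_y) = 45.075 / (12.352 × 23.048)
  = 45.075 / 284.6889 ≈ 0.1583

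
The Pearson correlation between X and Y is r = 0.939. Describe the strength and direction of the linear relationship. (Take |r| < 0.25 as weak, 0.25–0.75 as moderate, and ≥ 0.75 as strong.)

strong positive

r = 0.939 > 0 so the relationship is positive.
|r| = 0.939, which falls in the strong range.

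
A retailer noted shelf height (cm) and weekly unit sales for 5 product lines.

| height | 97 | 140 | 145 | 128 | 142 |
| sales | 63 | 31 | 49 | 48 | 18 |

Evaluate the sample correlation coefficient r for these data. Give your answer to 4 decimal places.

-0.7220

n = 5, Σx = 652, Σy = 209, Σx² = 86582, Σy² = 9959, Σxy = 26256
nΣxy − ΣxΣy = 131280 − 136268 = -4988
nΣx² − (Σx)² = 432910 − 425104 = 7806; nΣy² − (Σy)² = 49795 − 43681 = 6114
r = -4988 / √(7806 × 6114) = -4988 / 6908.3923 ≈ -0.7220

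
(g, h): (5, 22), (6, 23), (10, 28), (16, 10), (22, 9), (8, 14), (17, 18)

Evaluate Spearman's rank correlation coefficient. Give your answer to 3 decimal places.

Rank g: 1, 2, 4, 5, 7, 3, 6
Rank h: 5, 6, 7, 2, 1, 3, 4
d = rank(g) − rank(h): -4, -4, -3, 3, 6, 0, 2; Σd² = 90
ρ = 1 − 6Σd² / [n(n²−1)] = 1 − 6×90 / (7×48) = 1 − 540/336 ≈ -0.607

-0.607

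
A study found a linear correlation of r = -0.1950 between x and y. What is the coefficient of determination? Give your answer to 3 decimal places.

r² = (-0.1950)² = 0.038

0.038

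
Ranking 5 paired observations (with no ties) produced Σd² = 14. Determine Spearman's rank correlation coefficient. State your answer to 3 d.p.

ρ = 1 − 6Σd² / [n(n²−1)] = 1 − 6×14 / (5×24)
  = 1 − 84/120 = 1 − 0.7000 ≈ 0.300

0.300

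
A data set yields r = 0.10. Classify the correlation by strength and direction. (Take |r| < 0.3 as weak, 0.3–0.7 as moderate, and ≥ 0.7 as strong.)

r = 0.10 > 0 so the relationship is positive.
|r| = 0.10, which falls in the weak range.

weak positive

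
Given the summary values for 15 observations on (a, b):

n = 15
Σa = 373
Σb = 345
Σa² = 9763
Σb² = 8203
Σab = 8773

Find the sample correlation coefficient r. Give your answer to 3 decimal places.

r = (nΣab − ΣaΣb) / √[(nΣa² − (Σa)²)(nΣb² − (Σb)²)]
Numerator: 15×8773 − 373×345 = 2910
Denominator: √[(146445 − 139129)(123045 − 119025)] = √[7316 × 4020] = 5423.1282
r = 2910 / 5423.1282 ≈ 0.537

0.537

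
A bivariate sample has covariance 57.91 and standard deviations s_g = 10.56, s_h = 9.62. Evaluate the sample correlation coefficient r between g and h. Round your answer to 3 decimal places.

r = Cov(g,h) / (s_g · s_h) = 57.91 / (10.56 × 9.62)
  = 57.91 / 101.5872 ≈ 0.570

0.570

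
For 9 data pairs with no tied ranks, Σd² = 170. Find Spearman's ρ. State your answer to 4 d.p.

-0.4167

ρ = 1 − 6Σd² / [n(n²−1)] = 1 − 6×170 / (9×80)
  = 1 − 1020/720 = 1 − 1.41667 ≈ -0.4167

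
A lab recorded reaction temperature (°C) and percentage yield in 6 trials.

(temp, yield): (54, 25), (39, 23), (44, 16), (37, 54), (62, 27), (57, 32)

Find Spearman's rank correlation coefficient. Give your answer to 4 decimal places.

Rank temp: 4, 2, 3, 1, 6, 5
Rank yield: 3, 2, 1, 6, 4, 5
d = rank(temp) − rank(yield): 1, 0, 2, -5, 2, 0; Σd² = 34
ρ = 1 − 6Σd² / [n(n²−1)] = 1 − 6×34 / (6×35) = 1 − 204/210 ≈ 0.0286

0.0286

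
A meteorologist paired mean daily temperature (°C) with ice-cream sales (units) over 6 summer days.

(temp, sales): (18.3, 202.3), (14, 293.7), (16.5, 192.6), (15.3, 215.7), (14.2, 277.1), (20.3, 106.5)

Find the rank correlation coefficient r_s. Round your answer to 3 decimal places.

Rank temp: 5, 1, 4, 3, 2, 6
Rank sales: 3, 6, 2, 4, 5, 1
d = rank(temp) − rank(sales): 2, -5, 2, -1, -3, 5; Σd² = 68
ρ = 1 − 6Σd² / [n(n²−1)] = 1 − 6×68 / (6×35) = 1 − 408/210 ≈ -0.943

-0.943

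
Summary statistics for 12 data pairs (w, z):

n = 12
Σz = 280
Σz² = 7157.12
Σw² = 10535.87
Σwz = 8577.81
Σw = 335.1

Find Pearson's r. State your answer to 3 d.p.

r = (nΣwz − ΣwΣz) / √[(nΣw² − (Σw)²)(nΣz² − (Σz)²)]
Numerator: 12×8577.81 − 335.1×280 = 9105.72
Denominator: √[(126430.44 − 112292.01)(85885.44 − 78400)] = √[14138.43 × 7485.44] = 10287.4861
r = 9105.72 / 10287.4861 ≈ 0.885

0.885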